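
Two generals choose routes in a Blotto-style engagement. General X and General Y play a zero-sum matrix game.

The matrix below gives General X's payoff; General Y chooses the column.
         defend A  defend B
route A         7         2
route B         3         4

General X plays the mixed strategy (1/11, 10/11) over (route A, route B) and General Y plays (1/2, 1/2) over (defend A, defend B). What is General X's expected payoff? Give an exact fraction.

79/22

Against (1/2, 1/2), each row's expected payoff is route A: 9/2; route B: 7/2.
Taking the (1/11, 10/11)-weighted average: (1/11)·(9/2) + (10/11)·(7/2) = 79/22.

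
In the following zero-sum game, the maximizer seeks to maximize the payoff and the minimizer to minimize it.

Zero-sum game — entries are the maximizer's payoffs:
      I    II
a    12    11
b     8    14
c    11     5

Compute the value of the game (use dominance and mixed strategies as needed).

80/7

Row c is strictly dominated by row a, so the maximizer never plays it.
The remaining 2×2 game on (a, b) × (I, II) has no saddle point. Let the maximizer play a with probability p; indifference gives 12p + 8(1−p) = 11p + 14(1−p), so p = 6/7.
Similarly the minimizer's optimal q on I is 3/7, and the value is 12·(3/7) + (11)·(4/7) = 80/7.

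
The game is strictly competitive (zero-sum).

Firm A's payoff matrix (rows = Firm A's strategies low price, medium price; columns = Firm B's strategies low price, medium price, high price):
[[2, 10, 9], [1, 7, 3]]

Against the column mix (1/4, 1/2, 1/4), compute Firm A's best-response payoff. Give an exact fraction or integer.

31/4

low price: (2)·(1/4) + (10)·(1/2) + (9)·(1/4) = 31/4.
medium price: (1)·(1/4) + (7)·(1/2) + (3)·(1/4) = 9/2.
The best pure response is low price with expected payoff 31/4.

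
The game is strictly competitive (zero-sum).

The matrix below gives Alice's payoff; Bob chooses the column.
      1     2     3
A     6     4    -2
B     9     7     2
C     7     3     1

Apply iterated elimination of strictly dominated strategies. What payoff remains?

Column 2 is strictly dominated by 3 for Bob (-2<4, 2<7, 1<3); eliminate 2.
Column 1 is strictly dominated by 3 for Bob (-2<6, 2<9, 1<7); eliminate 1.
Row A is strictly dominated by row B (2>-2); eliminate A.
Row C is strictly dominated by row B (2>1); eliminate C.
Only (B, 3) remains, with payoff 2.

2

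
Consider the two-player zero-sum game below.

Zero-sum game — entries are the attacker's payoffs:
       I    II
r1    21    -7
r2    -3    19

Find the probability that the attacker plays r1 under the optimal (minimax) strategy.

11/25

Row minima are -7 and -3, so the attacker's maximin is -3; column maxima are 21 and 19, so the defender's minimax is 19. These differ, so the equilibrium is in mixed strategies.
Let the attacker play r1 with probability p. The defender is indifferent when 21p − 3(1−p) = −7p + 19(1−p), giving p = 11/25.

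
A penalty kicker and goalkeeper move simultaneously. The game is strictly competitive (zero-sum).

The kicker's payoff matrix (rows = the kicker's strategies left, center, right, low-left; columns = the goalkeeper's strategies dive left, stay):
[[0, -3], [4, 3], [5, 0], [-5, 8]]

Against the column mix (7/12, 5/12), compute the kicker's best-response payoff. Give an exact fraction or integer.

left: (0)·(7/12) + (-3)·(5/12) = -5/4.
center: (4)·(7/12) + (3)·(5/12) = 43/12.
right: (5)·(7/12) + (0)·(5/12) = 35/12.
low-left: (-5)·(7/12) + (8)·(5/12) = 5/12.
The best pure response is center with expected payoff 43/12.

43/12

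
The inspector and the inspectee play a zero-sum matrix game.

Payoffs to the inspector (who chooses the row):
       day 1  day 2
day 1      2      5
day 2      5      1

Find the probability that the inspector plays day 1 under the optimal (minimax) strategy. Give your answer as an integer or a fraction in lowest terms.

4/7

Row minima are 2 and 1, so the inspector's maximin is 2; column maxima are 5 and 5, so the inspectee's minimax is 5. These differ, so the equilibrium is in mixed strategies.
Let the inspector play day 1 with probability p. The inspectee is indifferent when 2p + 5(1−p) = 5p + (1−p), giving p = 4/7.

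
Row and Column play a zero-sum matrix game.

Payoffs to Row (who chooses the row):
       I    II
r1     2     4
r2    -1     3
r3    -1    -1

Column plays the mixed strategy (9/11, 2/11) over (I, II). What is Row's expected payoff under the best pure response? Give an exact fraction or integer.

r1: (2)·(9/11) + (4)·(2/11) = 26/11.
r2: (-1)·(9/11) + (3)·(2/11) = -3/11.
r3: (-1)·(9/11) + (-1)·(2/11) = -1.
The best pure response is r1 with expected payoff 26/11.

26/11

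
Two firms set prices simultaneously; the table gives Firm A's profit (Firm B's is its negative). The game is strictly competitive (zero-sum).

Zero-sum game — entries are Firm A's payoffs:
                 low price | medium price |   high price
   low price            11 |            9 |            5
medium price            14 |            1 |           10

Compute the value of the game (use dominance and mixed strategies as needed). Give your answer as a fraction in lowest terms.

85/13

Column low price is strictly dominated by high price for Firm B (it gives Firm A more in every row).
The remaining 2×2 game on (low price, medium price) × (medium price, high price) has no saddle point. Let Firm A play low price with probability p; indifference gives 9p + (1−p) = 5p + 10(1−p), so p = 9/13.
Similarly Firm B's optimal q on medium price is 5/13, and the value is 9·(5/13) + (5)·(8/13) = 85/13.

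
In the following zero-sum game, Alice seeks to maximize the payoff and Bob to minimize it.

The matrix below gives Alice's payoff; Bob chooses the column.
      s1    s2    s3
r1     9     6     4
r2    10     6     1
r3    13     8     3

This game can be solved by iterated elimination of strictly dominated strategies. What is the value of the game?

4

Row r2 is strictly dominated by row r3 (13>10, 8>6, 3>1); eliminate r2.
Column s2 is strictly dominated by s3 for Bob (4<6, 3<8); eliminate s2.
Column s1 is strictly dominated by s3 for Bob (4<9, 3<13); eliminate s1.
Row r3 is strictly dominated by row r1 (4>3); eliminate r3.
Only (r1, s3) remains, with payoff 4.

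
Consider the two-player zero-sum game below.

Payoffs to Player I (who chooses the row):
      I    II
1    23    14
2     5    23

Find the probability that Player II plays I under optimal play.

Row minima are 14 and 5, so Player I's maximin is 14; column maxima are 23 and 23, so Player II's minimax is 23. These differ, so the equilibrium is in mixed strategies.
Let Player II play I with probability q. Player I is indifferent when 23q + 14(1−q) = 5q + 23(1−q), giving q = 1/3.

1/3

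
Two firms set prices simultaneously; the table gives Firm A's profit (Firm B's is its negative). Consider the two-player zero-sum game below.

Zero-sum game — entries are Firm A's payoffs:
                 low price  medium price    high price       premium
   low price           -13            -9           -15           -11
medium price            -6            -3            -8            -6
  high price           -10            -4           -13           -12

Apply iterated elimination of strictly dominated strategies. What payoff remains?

Column medium price is strictly dominated by low price for Firm B (-13<-9, -6<-3, -10<-4); eliminate medium price.
Column low price is strictly dominated by high price for Firm B (-15<-13, -8<-6, -13<-10); eliminate low price.
Column premium is strictly dominated by high price for Firm B (-15<-11, -8<-6, -13<-12); eliminate premium.
Row high price is strictly dominated by row medium price (-8>-13); eliminate high price.
Row low price is strictly dominated by row medium price (-8>-15); eliminate low price.
Only (medium price, high price) remains, with payoff -8.

-8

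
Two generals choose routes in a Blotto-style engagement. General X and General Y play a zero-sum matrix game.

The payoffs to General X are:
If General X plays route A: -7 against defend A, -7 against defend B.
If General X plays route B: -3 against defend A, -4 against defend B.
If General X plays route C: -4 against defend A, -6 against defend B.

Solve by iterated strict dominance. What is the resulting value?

-4

Row route C is strictly dominated by row route B (-3>-4, -4>-6); eliminate route C.
Row route A is strictly dominated by row route B (-3>-7, -4>-7); eliminate route A.
Column defend A is strictly dominated by defend B for General Y (-4<-3); eliminate defend A.
Only (route B, defend B) remains, with payoff -4.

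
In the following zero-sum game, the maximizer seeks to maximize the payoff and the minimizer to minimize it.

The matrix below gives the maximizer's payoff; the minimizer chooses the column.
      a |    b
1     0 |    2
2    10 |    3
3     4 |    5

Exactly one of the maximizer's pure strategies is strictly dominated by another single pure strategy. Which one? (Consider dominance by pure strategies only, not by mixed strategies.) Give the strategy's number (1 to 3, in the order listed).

1

Compare 1 with 2: 10 > 0, 3 > 2.
So 2 strictly dominates 1 for the maximizer; 1 is strictly dominated.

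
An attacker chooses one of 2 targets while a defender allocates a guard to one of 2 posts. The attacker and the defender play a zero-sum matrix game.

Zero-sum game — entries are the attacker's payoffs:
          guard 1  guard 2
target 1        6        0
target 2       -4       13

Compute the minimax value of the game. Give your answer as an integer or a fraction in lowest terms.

78/23

Row minima are 0 and -4, so the attacker's maximin is 0; column maxima are 6 and 13, so the defender's minimax is 6. These differ, so the equilibrium is in mixed strategies.
Let the attacker play target 1 with probability p. The defender is indifferent when 6p − 4(1−p) = 13(1−p), giving p = 17/23.
Let the defender play guard 1 with probability q. The attacker is indifferent when 6q = −4q + 13(1−q), giving q = 13/23.
The value is 6·(13/23) + (0)·(10/23) = 78/23.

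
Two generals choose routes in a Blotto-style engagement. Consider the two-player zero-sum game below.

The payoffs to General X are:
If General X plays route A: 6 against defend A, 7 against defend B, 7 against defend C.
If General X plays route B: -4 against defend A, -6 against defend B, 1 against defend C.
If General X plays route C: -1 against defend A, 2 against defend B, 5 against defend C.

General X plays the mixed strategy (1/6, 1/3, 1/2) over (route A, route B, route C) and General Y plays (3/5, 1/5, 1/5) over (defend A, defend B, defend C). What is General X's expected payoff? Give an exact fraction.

1/3

Against (3/5, 1/5, 1/5), each row's expected payoff is route A: 32/5; route B: -17/5; route C: 4/5.
Taking the (1/6, 1/3, 1/2)-weighted average: (1/6)·(32/5) + (1/3)·(-17/5) + (1/2)·(4/5) = 1/3.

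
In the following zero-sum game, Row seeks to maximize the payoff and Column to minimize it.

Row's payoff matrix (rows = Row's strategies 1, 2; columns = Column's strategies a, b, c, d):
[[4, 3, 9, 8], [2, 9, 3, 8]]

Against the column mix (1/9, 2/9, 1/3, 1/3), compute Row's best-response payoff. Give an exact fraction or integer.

1: (4)·(1/9) + (3)·(2/9) + (9)·(1/3) + (8)·(1/3) = 61/9.
2: (2)·(1/9) + (9)·(2/9) + (3)·(1/3) + (8)·(1/3) = 53/9.
The best pure response is 1 with expected payoff 61/9.

61/9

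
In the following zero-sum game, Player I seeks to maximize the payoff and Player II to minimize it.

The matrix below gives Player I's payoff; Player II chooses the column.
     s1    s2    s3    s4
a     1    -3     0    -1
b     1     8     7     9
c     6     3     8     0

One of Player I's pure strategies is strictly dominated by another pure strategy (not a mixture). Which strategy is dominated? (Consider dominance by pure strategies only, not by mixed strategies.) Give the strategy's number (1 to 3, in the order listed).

1

Compare a with c: 6 > 1, 3 > -3, 8 > 0, 0 > -1.
So c strictly dominates a for Player I; a is strictly dominated.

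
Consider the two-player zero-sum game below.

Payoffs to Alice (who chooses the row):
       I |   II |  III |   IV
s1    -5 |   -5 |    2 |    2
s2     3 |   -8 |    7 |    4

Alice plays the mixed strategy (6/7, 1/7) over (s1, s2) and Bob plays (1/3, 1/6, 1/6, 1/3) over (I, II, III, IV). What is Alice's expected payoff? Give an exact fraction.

Against (1/3, 1/6, 1/6, 1/3), each row's expected payoff is s1: -3/2; s2: 13/6.
Taking the (6/7, 1/7)-weighted average: (6/7)·(-3/2) + (1/7)·(13/6) = -41/42.

-41/42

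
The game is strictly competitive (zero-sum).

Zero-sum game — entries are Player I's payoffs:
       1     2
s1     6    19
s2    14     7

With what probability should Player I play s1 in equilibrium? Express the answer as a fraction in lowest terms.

Row minima are 6 and 7, so Player I's maximin is 7; column maxima are 14 and 19, so Player II's minimax is 14. These differ, so the equilibrium is in mixed strategies.
Let Player I play s1 with probability p. Player II is indifferent when 6p + 14(1−p) = 19p + 7(1−p), giving p = 7/20.

7/20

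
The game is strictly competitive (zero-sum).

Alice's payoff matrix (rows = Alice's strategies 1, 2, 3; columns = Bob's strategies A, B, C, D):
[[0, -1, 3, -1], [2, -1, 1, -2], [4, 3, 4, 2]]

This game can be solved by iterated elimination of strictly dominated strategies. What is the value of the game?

Row 2 is strictly dominated by row 3 (4>2, 3>-1, 4>1, 2>-2); eliminate 2.
Row 1 is strictly dominated by row 3 (4>0, 3>-1, 4>3, 2>-1); eliminate 1.
Column B is strictly dominated by D for Bob (2<3); eliminate B.
Column C is strictly dominated by D for Bob (2<4); eliminate C.
Column A is strictly dominated by D for Bob (2<4); eliminate A.
Only (3, D) remains, with payoff 2.

2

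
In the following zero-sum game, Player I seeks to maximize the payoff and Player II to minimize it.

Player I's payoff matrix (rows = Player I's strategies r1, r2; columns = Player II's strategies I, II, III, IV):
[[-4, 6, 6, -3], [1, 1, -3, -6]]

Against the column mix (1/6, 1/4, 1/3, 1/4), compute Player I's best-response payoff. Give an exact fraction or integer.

r1: (-4)·(1/6) + (6)·(1/4) + (6)·(1/3) + (-3)·(1/4) = 25/12.
r2: (1)·(1/6) + (1)·(1/4) + (-3)·(1/3) + (-6)·(1/4) = -25/12.
The best pure response is r1 with expected payoff 25/12.

25/12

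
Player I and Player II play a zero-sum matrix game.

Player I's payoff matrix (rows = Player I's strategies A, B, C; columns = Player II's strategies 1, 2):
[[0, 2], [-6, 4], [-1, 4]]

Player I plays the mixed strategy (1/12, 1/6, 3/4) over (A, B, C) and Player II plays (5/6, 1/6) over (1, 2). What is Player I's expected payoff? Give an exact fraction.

Against (5/6, 1/6), each row's expected payoff is A: 1/3; B: -13/3; C: -1/6.
Taking the (1/12, 1/6, 3/4)-weighted average: (1/12)·(1/3) + (1/6)·(-13/3) + (3/4)·(-1/6) = -59/72.

-59/72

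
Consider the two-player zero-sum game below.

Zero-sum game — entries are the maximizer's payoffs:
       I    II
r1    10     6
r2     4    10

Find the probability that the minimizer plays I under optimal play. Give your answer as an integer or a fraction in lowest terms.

2/5

Row minima are 6 and 4, so the maximizer's maximin is 6; column maxima are 10 and 10, so the minimizer's minimax is 10. These differ, so the equilibrium is in mixed strategies.
Let the minimizer play I with probability q. The maximizer is indifferent when 10q + 6(1−q) = 4q + 10(1−q), giving q = 2/5.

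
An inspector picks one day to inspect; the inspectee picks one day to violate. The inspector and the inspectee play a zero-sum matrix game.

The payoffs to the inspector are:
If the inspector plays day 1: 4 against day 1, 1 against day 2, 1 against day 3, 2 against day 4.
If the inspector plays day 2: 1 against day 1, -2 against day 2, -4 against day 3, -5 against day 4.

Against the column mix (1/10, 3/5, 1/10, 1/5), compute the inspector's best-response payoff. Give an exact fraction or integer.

day 1: (4)·(1/10) + (1)·(3/5) + (1)·(1/10) + (2)·(1/5) = 3/2.
day 2: (1)·(1/10) + (-2)·(3/5) + (-4)·(1/10) + (-5)·(1/5) = -5/2.
The best pure response is day 1 with expected payoff 3/2.

3/2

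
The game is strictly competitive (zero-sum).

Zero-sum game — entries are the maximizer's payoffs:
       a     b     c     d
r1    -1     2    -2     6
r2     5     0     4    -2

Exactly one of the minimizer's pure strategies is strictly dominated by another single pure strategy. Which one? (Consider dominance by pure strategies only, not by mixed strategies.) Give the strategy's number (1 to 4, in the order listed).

1

The minimizer prefers columns that give the maximizer less. Compare a with c: -2 < -1, 4 < 5.
So c strictly dominates a for the minimizer; a is strictly dominated.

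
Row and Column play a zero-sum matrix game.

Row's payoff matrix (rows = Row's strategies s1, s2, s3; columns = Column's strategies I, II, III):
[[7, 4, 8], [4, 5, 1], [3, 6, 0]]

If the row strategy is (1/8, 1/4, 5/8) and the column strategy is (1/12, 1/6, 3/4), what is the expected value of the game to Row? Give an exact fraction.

13/6

Against (1/12, 1/6, 3/4), each row's expected payoff is s1: 29/4; s2: 23/12; s3: 5/4.
Taking the (1/8, 1/4, 5/8)-weighted average: (1/8)·(29/4) + (1/4)·(23/12) + (5/8)·(5/4) = 13/6.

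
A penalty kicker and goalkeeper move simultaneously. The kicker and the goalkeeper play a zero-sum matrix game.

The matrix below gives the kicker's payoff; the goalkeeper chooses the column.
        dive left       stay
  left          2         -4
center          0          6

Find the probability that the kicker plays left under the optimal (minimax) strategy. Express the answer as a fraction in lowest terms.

Row minima are -4 and 0, so the kicker's maximin is 0; column maxima are 2 and 6, so the goalkeeper's minimax is 2. These differ, so the equilibrium is in mixed strategies.
Let the kicker play left with probability p. The goalkeeper is indifferent when 2p = −4p + 6(1−p), giving p = 1/2.

1/2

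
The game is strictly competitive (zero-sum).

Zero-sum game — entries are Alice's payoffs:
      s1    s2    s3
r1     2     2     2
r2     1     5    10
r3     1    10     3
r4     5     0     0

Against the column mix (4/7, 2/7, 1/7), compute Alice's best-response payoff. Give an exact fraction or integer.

27/7

r1: (2)·(4/7) + (2)·(2/7) + (2)·(1/7) = 2.
r2: (1)·(4/7) + (5)·(2/7) + (10)·(1/7) = 24/7.
r3: (1)·(4/7) + (10)·(2/7) + (3)·(1/7) = 27/7.
r4: (5)·(4/7) + (0)·(2/7) + (0)·(1/7) = 20/7.
The best pure response is r3 with expected payoff 27/7.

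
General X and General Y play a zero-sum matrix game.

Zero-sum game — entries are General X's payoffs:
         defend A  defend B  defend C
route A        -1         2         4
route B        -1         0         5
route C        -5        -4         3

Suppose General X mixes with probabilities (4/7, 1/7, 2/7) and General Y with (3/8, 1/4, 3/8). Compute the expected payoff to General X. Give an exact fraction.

9/14

Against (3/8, 1/4, 3/8), each row's expected payoff is route A: 13/8; route B: 3/2; route C: -7/4.
Taking the (4/7, 1/7, 2/7)-weighted average: (4/7)·(13/8) + (1/7)·(3/2) + (2/7)·(-7/4) = 9/14.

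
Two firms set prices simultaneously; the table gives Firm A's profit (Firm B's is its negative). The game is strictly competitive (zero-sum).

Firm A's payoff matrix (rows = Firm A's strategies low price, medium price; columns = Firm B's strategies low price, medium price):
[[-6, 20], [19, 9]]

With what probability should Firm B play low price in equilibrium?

11/36

Row minima are -6 and 9, so Firm A's maximin is 9; column maxima are 19 and 20, so Firm B's minimax is 19. These differ, so the equilibrium is in mixed strategies.
Let Firm B play low price with probability q. Firm A is indifferent when −6q + 20(1−q) = 19q + 9(1−q), giving q = 11/36.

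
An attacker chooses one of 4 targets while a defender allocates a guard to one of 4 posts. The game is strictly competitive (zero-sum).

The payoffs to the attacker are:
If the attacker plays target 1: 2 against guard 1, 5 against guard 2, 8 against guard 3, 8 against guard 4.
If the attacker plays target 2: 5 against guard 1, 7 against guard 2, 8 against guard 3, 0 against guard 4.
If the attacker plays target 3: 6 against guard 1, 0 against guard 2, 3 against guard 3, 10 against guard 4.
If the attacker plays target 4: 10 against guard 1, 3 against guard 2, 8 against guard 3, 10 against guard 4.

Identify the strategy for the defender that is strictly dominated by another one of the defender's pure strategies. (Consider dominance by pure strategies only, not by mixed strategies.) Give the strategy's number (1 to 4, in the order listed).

The defender prefers columns that give the attacker less. Compare guard 3 with guard 2: 5 < 8, 7 < 8, 0 < 3, 3 < 8.
So guard 2 strictly dominates guard 3 for the defender; guard 3 is strictly dominated.

3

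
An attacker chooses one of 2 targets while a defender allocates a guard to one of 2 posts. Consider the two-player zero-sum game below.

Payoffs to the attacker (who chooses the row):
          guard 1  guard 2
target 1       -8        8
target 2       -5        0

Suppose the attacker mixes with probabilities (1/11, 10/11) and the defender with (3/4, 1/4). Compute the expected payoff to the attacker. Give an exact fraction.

Against (3/4, 1/4), each row's expected payoff is target 1: -4; target 2: -15/4.
Taking the (1/11, 10/11)-weighted average: (1/11)·(-4) + (10/11)·(-15/4) = -83/22.

-83/22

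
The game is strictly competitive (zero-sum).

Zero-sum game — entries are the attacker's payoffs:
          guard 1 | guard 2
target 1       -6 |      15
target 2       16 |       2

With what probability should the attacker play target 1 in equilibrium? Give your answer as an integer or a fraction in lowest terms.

2/5

Row minima are -6 and 2, so the attacker's maximin is 2; column maxima are 16 and 15, so the defender's minimax is 15. These differ, so the equilibrium is in mixed strategies.
Let the attacker play target 1 with probability p. The defender is indifferent when −6p + 16(1−p) = 15p + 2(1−p), giving p = 2/5.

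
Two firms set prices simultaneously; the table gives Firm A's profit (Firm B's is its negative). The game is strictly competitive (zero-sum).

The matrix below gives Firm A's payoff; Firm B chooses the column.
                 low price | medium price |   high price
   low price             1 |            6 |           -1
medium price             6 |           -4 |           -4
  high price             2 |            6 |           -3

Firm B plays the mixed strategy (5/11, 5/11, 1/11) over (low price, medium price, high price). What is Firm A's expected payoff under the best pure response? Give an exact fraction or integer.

low price: (1)·(5/11) + (6)·(5/11) + (-1)·(1/11) = 34/11.
medium price: (6)·(5/11) + (-4)·(5/11) + (-4)·(1/11) = 6/11.
high price: (2)·(5/11) + (6)·(5/11) + (-3)·(1/11) = 37/11.
The best pure response is high price with expected payoff 37/11.

37/11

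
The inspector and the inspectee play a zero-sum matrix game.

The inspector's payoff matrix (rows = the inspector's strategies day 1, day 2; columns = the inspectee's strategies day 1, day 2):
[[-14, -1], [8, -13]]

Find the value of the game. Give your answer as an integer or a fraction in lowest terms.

-95/17

Row minima are -14 and -13, so the inspector's maximin is -13; column maxima are 8 and -1, so the inspectee's minimax is -1. These differ, so the equilibrium is in mixed strategies.
Let the inspector play day 1 with probability p. The inspectee is indifferent when −14p + 8(1−p) = −p − 13(1−p), giving p = 21/34.
Let the inspectee play day 1 with probability q. The inspector is indifferent when −14q − (1−q) = 8q − 13(1−q), giving q = 6/17.
The value is -14·(6/17) + (-1)·(11/17) = -95/17.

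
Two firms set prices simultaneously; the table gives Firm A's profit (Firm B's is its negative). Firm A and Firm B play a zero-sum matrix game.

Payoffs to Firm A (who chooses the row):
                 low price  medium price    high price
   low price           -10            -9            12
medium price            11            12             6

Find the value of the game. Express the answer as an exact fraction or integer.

Column medium price is strictly dominated by low price for Firm B (it gives Firm A more in every row).
The remaining 2×2 game on (low price, medium price) × (low price, high price) has no saddle point. Let Firm A play low price with probability p; indifference gives −10p + 11(1−p) = 12p + 6(1−p), so p = 5/27.
Similarly Firm B's optimal q on low price is 2/9, and the value is -10·(2/9) + (12)·(7/9) = 64/9.

64/9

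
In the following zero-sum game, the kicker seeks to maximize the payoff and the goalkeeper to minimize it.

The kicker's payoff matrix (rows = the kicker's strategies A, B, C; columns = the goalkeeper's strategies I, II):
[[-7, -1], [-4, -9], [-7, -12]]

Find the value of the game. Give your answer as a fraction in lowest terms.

Row C is strictly dominated by row B, so the kicker never plays it.
The remaining 2×2 game on (A, B) × (I, II) has no saddle point. Let the kicker play A with probability p; indifference gives −7p − 4(1−p) = −p − 9(1−p), so p = 5/11.
Similarly the goalkeeper's optimal q on I is 8/11, and the value is -7·(8/11) + (-1)·(3/11) = -59/11.

-59/11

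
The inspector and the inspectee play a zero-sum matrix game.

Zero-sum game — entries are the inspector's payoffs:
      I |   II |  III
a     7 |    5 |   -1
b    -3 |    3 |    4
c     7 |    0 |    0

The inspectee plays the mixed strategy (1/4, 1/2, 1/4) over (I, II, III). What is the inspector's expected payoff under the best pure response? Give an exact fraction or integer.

4

a: (7)·(1/4) + (5)·(1/2) + (-1)·(1/4) = 4.
b: (-3)·(1/4) + (3)·(1/2) + (4)·(1/4) = 7/4.
c: (7)·(1/4) + (0)·(1/2) + (0)·(1/4) = 7/4.
The best pure response is a with expected payoff 4.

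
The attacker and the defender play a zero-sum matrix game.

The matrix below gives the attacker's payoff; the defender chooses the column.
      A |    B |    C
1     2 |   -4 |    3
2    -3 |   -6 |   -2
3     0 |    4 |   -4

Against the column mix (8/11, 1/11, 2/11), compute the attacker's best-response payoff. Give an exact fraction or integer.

18/11

1: (2)·(8/11) + (-4)·(1/11) + (3)·(2/11) = 18/11.
2: (-3)·(8/11) + (-6)·(1/11) + (-2)·(2/11) = -34/11.
3: (0)·(8/11) + (4)·(1/11) + (-4)·(2/11) = -4/11.
The best pure response is 1 with expected payoff 18/11.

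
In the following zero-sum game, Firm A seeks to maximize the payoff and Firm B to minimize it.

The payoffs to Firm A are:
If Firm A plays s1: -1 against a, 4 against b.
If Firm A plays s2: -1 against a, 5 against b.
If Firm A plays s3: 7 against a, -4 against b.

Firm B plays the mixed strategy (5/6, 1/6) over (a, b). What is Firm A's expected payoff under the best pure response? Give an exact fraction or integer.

31/6

s1: (-1)·(5/6) + (4)·(1/6) = -1/6.
s2: (-1)·(5/6) + (5)·(1/6) = 0.
s3: (7)·(5/6) + (-4)·(1/6) = 31/6.
The best pure response is s3 with expected payoff 31/6.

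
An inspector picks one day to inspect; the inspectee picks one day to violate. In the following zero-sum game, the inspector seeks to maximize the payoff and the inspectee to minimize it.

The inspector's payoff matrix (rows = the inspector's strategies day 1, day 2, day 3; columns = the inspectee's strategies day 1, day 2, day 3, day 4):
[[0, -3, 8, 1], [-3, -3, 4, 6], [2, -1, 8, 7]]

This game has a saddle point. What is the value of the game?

Row minima: -3, -3, -1 → the inspector's maximin is -1.
Column maxima: 2, -1, 8, 7 → the inspectee's minimax is -1.
They coincide at (day 3, day 2), so the value is -1.

-1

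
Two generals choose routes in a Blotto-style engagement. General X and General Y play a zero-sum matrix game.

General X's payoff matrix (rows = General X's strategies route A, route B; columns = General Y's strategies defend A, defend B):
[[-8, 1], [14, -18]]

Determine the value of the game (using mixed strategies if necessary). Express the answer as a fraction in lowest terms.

Row minima are -8 and -18, so General X's maximin is -8; column maxima are 14 and 1, so General Y's minimax is 1. These differ, so the equilibrium is in mixed strategies.
Let General X play route A with probability p. General Y is indifferent when −8p + 14(1−p) = p − 18(1−p), giving p = 32/41.
Let General Y play defend A with probability q. General X is indifferent when −8q + (1−q) = 14q − 18(1−q), giving q = 19/41.
The value is -8·(19/41) + (1)·(22/41) = -130/41.

-130/41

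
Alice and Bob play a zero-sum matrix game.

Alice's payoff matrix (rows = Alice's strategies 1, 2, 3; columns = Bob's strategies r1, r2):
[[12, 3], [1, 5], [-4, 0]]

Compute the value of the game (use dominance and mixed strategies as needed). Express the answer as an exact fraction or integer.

57/13

Row 3 is strictly dominated by row 2, so Alice never plays it.
The remaining 2×2 game on (1, 2) × (r1, r2) has no saddle point. Let Alice play 1 with probability p; indifference gives 12p + (1−p) = 3p + 5(1−p), so p = 4/13.
Similarly Bob's optimal q on r1 is 2/13, and the value is 12·(2/13) + (3)·(11/13) = 57/13.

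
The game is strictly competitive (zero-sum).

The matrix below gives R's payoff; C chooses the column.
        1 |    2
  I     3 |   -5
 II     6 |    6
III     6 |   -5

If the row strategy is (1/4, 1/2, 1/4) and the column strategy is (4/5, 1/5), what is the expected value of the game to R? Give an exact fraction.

Against (4/5, 1/5), each row's expected payoff is I: 7/5; II: 6; III: 19/5.
Taking the (1/4, 1/2, 1/4)-weighted average: (1/4)·(7/5) + (1/2)·(6) + (1/4)·(19/5) = 43/10.

43/10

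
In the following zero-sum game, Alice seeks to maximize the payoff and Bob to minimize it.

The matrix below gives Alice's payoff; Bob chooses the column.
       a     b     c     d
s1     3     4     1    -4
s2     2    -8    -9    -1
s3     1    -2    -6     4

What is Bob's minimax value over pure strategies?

1

The worst case (largest entry) in each column is a: 3, b: 4, c: 1, d: 4.
The best (smallest) of these is 1.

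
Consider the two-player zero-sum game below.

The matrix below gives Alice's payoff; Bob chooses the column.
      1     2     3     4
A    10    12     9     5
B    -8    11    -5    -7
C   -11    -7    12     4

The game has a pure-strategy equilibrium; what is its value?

5

Row minima: 5, -8, -11 → Alice's maximin is 5.
Column maxima: 10, 12, 12, 5 → Bob's minimax is 5.
They coincide at (A, 4), so the value is 5.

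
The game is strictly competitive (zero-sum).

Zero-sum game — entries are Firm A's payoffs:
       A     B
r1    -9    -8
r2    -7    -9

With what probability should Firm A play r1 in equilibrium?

Row minima are -9 and -9, so Firm A's maximin is -9; column maxima are -7 and -8, so Firm B's minimax is -8. These differ, so the equilibrium is in mixed strategies.
Let Firm A play r1 with probability p. Firm B is indifferent when −9p − 7(1−p) = −8p − 9(1−p), giving p = 2/3.

2/3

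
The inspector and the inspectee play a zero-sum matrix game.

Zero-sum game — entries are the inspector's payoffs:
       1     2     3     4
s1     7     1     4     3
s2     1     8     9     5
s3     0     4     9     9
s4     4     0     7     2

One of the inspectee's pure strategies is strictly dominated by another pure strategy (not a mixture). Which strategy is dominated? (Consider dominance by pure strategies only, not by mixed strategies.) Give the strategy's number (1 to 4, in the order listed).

3

The inspectee prefers columns that give the inspector less. Compare 3 with 2: 1 < 4, 8 < 9, 4 < 9, 0 < 7.
So 2 strictly dominates 3 for the inspectee; 3 is strictly dominated.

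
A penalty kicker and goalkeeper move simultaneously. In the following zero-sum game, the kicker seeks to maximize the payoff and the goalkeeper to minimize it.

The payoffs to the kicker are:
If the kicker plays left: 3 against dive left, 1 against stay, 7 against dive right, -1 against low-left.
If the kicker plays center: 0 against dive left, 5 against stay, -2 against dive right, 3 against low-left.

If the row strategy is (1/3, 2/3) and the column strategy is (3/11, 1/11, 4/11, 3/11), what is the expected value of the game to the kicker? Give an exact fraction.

Against (3/11, 1/11, 4/11, 3/11), each row's expected payoff is left: 35/11; center: 6/11.
Taking the (1/3, 2/3)-weighted average: (1/3)·(35/11) + (2/3)·(6/11) = 47/33.

47/33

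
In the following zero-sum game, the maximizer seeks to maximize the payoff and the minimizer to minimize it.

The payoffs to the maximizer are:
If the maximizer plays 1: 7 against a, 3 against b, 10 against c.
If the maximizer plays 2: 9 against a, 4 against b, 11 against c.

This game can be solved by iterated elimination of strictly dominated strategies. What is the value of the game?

4

Row 1 is strictly dominated by row 2 (9>7, 4>3, 11>10); eliminate 1.
Column a is strictly dominated by b for the minimizer (4<9); eliminate a.
Column c is strictly dominated by b for the minimizer (4<11); eliminate c.
Only (2, b) remains, with payoff 4.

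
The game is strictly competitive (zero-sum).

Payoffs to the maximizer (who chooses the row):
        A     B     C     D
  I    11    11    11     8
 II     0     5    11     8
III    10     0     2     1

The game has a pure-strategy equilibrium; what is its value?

Row minima: 8, 0, 0 → the maximizer's maximin is 8.
Column maxima: 11, 11, 11, 8 → the minimizer's minimax is 8.
They coincide at (I, D), so the value is 8.

8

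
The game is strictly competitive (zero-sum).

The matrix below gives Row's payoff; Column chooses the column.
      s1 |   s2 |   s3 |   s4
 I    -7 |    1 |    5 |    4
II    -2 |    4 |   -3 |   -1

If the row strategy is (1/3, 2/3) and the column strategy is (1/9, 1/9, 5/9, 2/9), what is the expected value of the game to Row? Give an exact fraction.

-1/9

Against (1/9, 1/9, 5/9, 2/9), each row's expected payoff is I: 3; II: -5/3.
Taking the (1/3, 2/3)-weighted average: (1/3)·(3) + (2/3)·(-5/3) = -1/9.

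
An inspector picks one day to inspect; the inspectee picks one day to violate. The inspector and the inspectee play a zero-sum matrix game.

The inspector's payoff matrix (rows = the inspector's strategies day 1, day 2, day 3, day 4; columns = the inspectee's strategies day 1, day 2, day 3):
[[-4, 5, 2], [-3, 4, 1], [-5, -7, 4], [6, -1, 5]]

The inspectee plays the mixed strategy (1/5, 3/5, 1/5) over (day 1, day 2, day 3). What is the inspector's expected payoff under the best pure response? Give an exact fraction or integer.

13/5

day 1: (-4)·(1/5) + (5)·(3/5) + (2)·(1/5) = 13/5.
day 2: (-3)·(1/5) + (4)·(3/5) + (1)·(1/5) = 2.
day 3: (-5)·(1/5) + (-7)·(3/5) + (4)·(1/5) = -22/5.
day 4: (6)·(1/5) + (-1)·(3/5) + (5)·(1/5) = 8/5.
The best pure response is day 1 with expected payoff 13/5.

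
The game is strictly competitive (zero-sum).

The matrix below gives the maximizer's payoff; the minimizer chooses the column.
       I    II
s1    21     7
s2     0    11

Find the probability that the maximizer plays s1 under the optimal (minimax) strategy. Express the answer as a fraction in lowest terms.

11/25

Row minima are 7 and 0, so the maximizer's maximin is 7; column maxima are 21 and 11, so the minimizer's minimax is 11. These differ, so the equilibrium is in mixed strategies.
Let the maximizer play s1 with probability p. The minimizer is indifferent when 21p = 7p + 11(1−p), giving p = 11/25.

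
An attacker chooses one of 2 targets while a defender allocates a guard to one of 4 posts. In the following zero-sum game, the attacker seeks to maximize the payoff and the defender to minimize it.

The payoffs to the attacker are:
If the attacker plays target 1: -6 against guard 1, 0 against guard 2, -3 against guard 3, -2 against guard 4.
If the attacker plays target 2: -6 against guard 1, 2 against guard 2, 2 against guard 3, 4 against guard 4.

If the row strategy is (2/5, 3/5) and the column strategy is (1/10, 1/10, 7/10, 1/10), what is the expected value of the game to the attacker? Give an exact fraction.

Against (1/10, 1/10, 7/10, 1/10), each row's expected payoff is target 1: -29/10; target 2: 7/5.
Taking the (2/5, 3/5)-weighted average: (2/5)·(-29/10) + (3/5)·(7/5) = -8/25.

-8/25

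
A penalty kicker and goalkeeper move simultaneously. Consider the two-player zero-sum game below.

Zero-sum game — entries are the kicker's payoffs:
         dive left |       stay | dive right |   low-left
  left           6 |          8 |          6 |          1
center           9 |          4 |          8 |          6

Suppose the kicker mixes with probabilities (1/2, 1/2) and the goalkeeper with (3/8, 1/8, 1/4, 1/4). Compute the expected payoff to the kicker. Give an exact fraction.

99/16

Against (3/8, 1/8, 1/4, 1/4), each row's expected payoff is left: 5; center: 59/8.
Taking the (1/2, 1/2)-weighted average: (1/2)·(5) + (1/2)·(59/8) = 99/16.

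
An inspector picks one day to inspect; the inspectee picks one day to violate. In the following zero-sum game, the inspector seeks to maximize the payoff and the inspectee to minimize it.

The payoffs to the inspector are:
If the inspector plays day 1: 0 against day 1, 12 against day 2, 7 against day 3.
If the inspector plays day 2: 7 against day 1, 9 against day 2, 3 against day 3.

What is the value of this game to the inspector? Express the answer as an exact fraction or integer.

Column day 2 is strictly dominated by day 3 for the inspectee (it gives the inspector more in every row).
The remaining 2×2 game on (day 1, day 2) × (day 1, day 3) has no saddle point. Let the inspector play day 1 with probability p; indifference gives 7(1−p) = 7p + 3(1−p), so p = 4/11.
Similarly the inspectee's optimal q on day 1 is 4/11, and the value is 0·(4/11) + (7)·(7/11) = 49/11.

49/11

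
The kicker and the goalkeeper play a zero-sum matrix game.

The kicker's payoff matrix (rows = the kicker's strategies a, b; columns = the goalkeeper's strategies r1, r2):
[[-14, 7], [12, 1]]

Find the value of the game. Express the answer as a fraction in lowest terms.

49/16

Row minima are -14 and 1, so the kicker's maximin is 1; column maxima are 12 and 7, so the goalkeeper's minimax is 7. These differ, so the equilibrium is in mixed strategies.
Let the kicker play a with probability p. The goalkeeper is indifferent when −14p + 12(1−p) = 7p + (1−p), giving p = 11/32.
Let the goalkeeper play r1 with probability q. The kicker is indifferent when −14q + 7(1−q) = 12q + (1−q), giving q = 3/16.
The value is -14·(3/16) + (7)·(13/16) = 49/16.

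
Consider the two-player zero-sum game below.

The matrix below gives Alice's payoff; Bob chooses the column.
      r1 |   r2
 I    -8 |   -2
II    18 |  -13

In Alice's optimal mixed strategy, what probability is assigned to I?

31/37

Row minima are -8 and -13, so Alice's maximin is -8; column maxima are 18 and -2, so Bob's minimax is -2. These differ, so the equilibrium is in mixed strategies.
Let Alice play I with probability p. Bob is indifferent when −8p + 18(1−p) = −2p − 13(1−p), giving p = 31/37.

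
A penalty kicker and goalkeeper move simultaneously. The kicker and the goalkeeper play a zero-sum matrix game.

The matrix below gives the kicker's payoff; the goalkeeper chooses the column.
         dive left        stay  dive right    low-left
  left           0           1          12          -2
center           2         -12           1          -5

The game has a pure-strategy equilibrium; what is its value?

Row minima: -2, -12 → the kicker's maximin is -2.
Column maxima: 2, 1, 12, -2 → the goalkeeper's minimax is -2.
They coincide at (left, low-left), so the value is -2.

-2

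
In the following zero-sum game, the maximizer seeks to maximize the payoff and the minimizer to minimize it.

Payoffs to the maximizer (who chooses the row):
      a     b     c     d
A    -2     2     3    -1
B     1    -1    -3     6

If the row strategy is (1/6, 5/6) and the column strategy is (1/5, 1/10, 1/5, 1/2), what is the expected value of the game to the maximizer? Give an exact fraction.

Against (1/5, 1/10, 1/5, 1/2), each row's expected payoff is A: -1/10; B: 5/2.
Taking the (1/6, 5/6)-weighted average: (1/6)·(-1/10) + (5/6)·(5/2) = 31/15.

31/15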